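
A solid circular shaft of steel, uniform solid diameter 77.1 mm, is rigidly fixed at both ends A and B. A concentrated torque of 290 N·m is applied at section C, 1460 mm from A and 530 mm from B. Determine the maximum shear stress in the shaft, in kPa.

2360 kPa

With uniform GJ and both ends fixed, compatibility θ_AC = θ_CB gives T_A·a = T_B·b, together with T_A + T_B = T₀.
T_A = T₀·b/(a+b) = 290.0·530/1990 = 77.24 N·m; T_B = 212.8 N·m.
τ in each portion: τ_AC = 8.58×10^5 Pa, τ_CB = 2.36×10^6 Pa; maximum is in CB.
τ_max = T_CB·r/J = 212.8·0.0385/3.47×10^-6 = 2.364×10^6 Pa.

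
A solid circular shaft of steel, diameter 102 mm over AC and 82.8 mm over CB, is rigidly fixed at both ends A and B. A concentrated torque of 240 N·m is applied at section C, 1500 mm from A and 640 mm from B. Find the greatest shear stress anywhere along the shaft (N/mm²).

Compatibility: T_A·a/J_AC = T_B·b/J_CB with T_A + T_B = T₀.
J_AC = 1.06×10^-5 m⁴, J_CB = 4.61×10^-6 m⁴, so T_A = T₀·(J_AC/a)/((J_AC/a)+(J_CB/b)) = 118.9 N·m, T_B = 121.1 N·m.
τ in each portion: τ_AC = 5.71×10^5 Pa, τ_CB = 1.09×10^6 Pa; maximum is in CB.
τ_max = T_CB·r/J = 121.1·0.0414/4.61×10^-6 = 1.086×10^6 Pa.

1.09 N/mm²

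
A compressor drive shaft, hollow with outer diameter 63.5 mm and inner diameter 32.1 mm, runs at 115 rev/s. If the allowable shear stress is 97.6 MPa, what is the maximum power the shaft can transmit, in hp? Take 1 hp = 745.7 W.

J = π(d_o⁴ − d_i⁴)/32 = π(0.0635⁴ − 0.0321⁴)/32 = 1.492×10^-6 m⁴.
T_max = τ_allow·J/r = 9.76×10^7 × 1.492×10^-6 / 0.0318 = 4586 N·m.
ω = 2π·115 = 722.6 rad/s, so P_max = T_max·ω = 3.314×10^6 W.

4440 hp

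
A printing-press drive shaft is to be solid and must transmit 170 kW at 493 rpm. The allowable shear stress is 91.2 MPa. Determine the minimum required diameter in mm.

56.9 mm

ω = 2π·493/60 = 51.63 rad/s, so T = P/ω = 170×10³ / 51.63 = 3293 N·m.
For a solid shaft τ_max = 16T/(πd³), so d = (16T/(π τ_allow))^(1/3) = (16·3293/(π·9.12×10^7))^(1/3) = 0.05687 m.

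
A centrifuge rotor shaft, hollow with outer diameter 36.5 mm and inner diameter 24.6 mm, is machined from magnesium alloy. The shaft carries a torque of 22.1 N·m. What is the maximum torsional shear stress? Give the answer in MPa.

2.92 MPa

J = π(d_o⁴ − d_i⁴)/32 = π(0.0365⁴ − 0.0246⁴)/32 = 1.383×10^-7 m⁴.
τ_max = T·r/J = 22.10 × 0.0182 / 1.383×10^-7 = 2.916×10^6 Pa.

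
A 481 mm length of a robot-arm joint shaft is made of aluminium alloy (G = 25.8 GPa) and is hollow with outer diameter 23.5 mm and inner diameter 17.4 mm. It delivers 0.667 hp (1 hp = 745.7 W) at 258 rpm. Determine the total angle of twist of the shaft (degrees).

ω = 2π·258/60 = 27.02 rad/s, so T = P/ω = 0.667×745.7 / 27.02 = 18.41 N·m.
J = π(d_o⁴ − d_i⁴)/32 = π(0.0235⁴ − 0.0174⁴)/32 = 2.094×10^-8 m⁴.
θ = T·L/(G·J) = 18.41 × 0.481 / (25.8×10⁹ × 2.094×10^-8) = 0.01639 rad.

0.939°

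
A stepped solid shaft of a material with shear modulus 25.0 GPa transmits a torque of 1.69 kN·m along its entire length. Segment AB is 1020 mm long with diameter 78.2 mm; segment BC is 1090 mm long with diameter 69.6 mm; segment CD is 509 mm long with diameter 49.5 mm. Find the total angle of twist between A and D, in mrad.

109 mrad

J_AB = π(0.0782)⁴/32 = 3.67×10^-6 m⁴; J_BC = π(0.0696)⁴/32 = 2.30×10^-6 m⁴; J_CD = π(0.0495)⁴/32 = 5.89×10^-7 m⁴.
θ = (T/G)·Σ L_i/J_i = (1690/25.0×10⁹)·(1.02/3.67×10^-6 + 1.09/2.30×10^-6 + 0.509/5.89×10^-7) = 0.1091 rad.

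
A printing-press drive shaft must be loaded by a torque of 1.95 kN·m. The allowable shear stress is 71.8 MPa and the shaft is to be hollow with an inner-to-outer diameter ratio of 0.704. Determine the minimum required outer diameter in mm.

For a hollow shaft with d_i/d_o = 0.704: τ_max = 16T/(π d_o³ (1−k⁴)), so d_o = [16T/(π τ_allow (1−k⁴))]^(1/3) = [16·1950/(π·7.18×10^7·0.7544)]^(1/3) = 0.05681 m.

56.8 mm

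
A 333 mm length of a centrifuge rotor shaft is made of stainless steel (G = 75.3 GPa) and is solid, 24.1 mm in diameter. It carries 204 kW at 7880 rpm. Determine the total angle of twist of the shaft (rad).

0.0330 rad

ω = 2π·7880/60 = 825.2 rad/s, so T = P/ω = 204×10³ / 825.2 = 247.2 N·m.
J = πd⁴/32 = π(0.0241)⁴/32 = 3.312×10^-8 m⁴.
θ = T·L/(G·J) = 247.2 × 0.333 / (75.3×10⁹ × 3.312×10^-8) = 0.03301 rad.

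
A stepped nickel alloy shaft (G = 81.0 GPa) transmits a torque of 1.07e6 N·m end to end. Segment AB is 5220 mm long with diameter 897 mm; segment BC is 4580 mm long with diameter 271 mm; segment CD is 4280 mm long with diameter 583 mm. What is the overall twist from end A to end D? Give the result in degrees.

J_AB = π(0.897)⁴/32 = 0.0636 m⁴; J_BC = π(0.271)⁴/32 = 5.30×10^-4 m⁴; J_CD = π(0.583)⁴/32 = 0.0113 m⁴.
θ = (T/G)·Σ L_i/J_i = (1.070e6/81.0×10⁹)·(5.22/0.0636 + 4.58/5.30×10^-4 + 4.28/0.0113) = 0.1203 rad.

6.89°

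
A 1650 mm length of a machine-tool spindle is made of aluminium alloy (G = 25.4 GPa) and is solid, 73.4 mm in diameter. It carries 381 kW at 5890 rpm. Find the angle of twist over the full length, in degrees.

ω = 2π·5890/60 = 616.8 rad/s, so T = P/ω = 381×10³ / 616.8 = 617.7 N·m.
J = πd⁴/32 = π(0.0734)⁴/32 = 2.850×10^-6 m⁴.
θ = T·L/(G·J) = 617.7 × 1.65 / (25.4×10⁹ × 2.850×10^-6) = 0.01408 rad.

0.807°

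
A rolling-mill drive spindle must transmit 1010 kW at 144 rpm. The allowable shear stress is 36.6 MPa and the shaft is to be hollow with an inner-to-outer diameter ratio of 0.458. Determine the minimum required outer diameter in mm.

ω = 2π·144/60 = 15.08 rad/s, so T = P/ω = 1010×10³ / 15.08 = 66980 N·m.
For a hollow shaft with d_i/d_o = 0.458: τ_max = 16T/(π d_o³ (1−k⁴)), so d_o = [16T/(π τ_allow (1−k⁴))]^(1/3) = [16·66980/(π·3.66×10^7·0.9560)]^(1/3) = 0.2136 m.

214 mm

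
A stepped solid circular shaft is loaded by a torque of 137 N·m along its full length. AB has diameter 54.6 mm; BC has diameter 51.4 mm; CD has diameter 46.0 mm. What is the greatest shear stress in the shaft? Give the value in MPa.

7.17 MPa

Under the same torque, τ_max = 16T/(πd³) is largest where d is smallest — segment CD (d = 46.0 mm).
τ_max = 16·137.0/(π·(0.0460)³) = 7.168×10^6 Pa.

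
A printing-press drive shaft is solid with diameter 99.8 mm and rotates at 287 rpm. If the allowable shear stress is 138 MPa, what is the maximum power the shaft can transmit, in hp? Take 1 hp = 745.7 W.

J = πd⁴/32 = π(0.0998)⁴/32 = 9.739×10^-6 m⁴.
T_max = τ_allow·J/r = 1.38×10^8 × 9.739×10^-6 / 0.0499 = 26930 N·m.
ω = 2π·287/60 = 30.05 rad/s, so P_max = T_max·ω = 8.095×10^5 W.

1090 hp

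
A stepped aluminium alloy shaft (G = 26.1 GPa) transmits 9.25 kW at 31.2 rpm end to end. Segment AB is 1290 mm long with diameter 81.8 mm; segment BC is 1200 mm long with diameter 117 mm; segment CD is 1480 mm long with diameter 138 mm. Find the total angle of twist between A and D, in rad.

0.0434 rad

ω = 2π·31.2/60 = 3.267 rad/s, so T = P/ω = 9.25×10³ / 3.267 = 2831 N·m.
J_AB = π(0.0818)⁴/32 = 4.40×10^-6 m⁴; J_BC = π(0.117)⁴/32 = 1.84×10^-5 m⁴; J_CD = π(0.138)⁴/32 = 3.56×10^-5 m⁴.
θ = (T/G)·Σ L_i/J_i = (2831/26.1×10⁹)·(1.29/4.40×10^-6 + 1.20/1.84×10^-5 + 1.48/3.56×10^-5) = 0.04342 rad.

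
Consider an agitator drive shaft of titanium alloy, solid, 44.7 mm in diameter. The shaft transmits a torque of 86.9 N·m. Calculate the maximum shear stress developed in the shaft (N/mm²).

J = πd⁴/32 = π(0.0447)⁴/32 = 3.919×10^-7 m⁴.
τ_max = T·r/J = 86.90 × 0.0224 / 3.919×10^-7 = 4.955×10^6 Pa.

4.96 N/mm²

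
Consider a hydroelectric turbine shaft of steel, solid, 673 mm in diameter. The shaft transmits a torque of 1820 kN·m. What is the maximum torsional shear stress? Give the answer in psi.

J = πd⁴/32 = π(0.673)⁴/32 = 0.02014 m⁴.
τ_max = T·r/J = 1.820e6 × 0.337 / 0.02014 = 3.041×10^7 Pa.

4410 psi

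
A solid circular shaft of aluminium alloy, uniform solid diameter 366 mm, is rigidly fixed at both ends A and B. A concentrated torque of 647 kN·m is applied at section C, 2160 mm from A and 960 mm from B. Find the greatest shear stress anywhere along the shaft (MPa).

With uniform GJ and both ends fixed, compatibility θ_AC = θ_CB gives T_A·a = T_B·b, together with T_A + T_B = T₀.
T_A = T₀·b/(a+b) = 647000·960/3120 = 199100 N·m; T_B = 447900 N·m.
τ in each portion: τ_AC = 2.07×10^7 Pa, τ_CB = 4.65×10^7 Pa; maximum is in CB.
τ_max = T_CB·r/J = 447900·0.183/1.76×10^-3 = 4.653×10^7 Pa.

46.5 MPa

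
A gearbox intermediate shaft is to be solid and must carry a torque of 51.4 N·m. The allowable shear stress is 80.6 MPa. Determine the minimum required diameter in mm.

14.8 mm

For a solid shaft τ_max = 16T/(πd³), so d = (16T/(π τ_allow))^(1/3) = (16·51.40/(π·8.06×10^7))^(1/3) = 0.01481 m.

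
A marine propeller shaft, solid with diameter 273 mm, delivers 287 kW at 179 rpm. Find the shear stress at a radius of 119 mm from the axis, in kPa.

3340 kPa

ω = 2π·179/60 = 18.74 rad/s, so T = P/ω = 287×10³ / 18.74 = 15310 N·m.
J = πd⁴/32 = π(0.273)⁴/32 = 5.453×10^-4 m⁴.
Shear stress varies linearly with radius: τ = T·r/J = 15310 × 0.119 / 5.453×10^-4 = 3.341×10^6 Pa.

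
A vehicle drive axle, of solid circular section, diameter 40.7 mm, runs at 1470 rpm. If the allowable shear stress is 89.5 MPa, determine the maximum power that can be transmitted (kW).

182 kW

J = πd⁴/32 = π(0.0407)⁴/32 = 2.694×10^-7 m⁴.
T_max = τ_allow·J/r = 8.95×10^7 × 2.694×10^-7 / 0.0204 = 1185 N·m.
ω = 2π·1470/60 = 153.9 rad/s, so P_max = T_max·ω = 1.824×10^5 W.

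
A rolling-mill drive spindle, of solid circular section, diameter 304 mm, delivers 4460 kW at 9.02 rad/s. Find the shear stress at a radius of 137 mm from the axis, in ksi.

ω = 9.02 rad/s, so T = P/ω = 4460×10³ / 9.020 = 494500 N·m.
J = πd⁴/32 = π(0.304)⁴/32 = 8.385×10^-4 m⁴.
Shear stress varies linearly with radius: τ = T·r/J = 494500 × 0.137 / 8.385×10^-4 = 8.079×10^7 Pa.

11.7 ksi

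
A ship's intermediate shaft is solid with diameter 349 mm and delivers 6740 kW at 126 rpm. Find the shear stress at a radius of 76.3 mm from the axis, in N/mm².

ω = 2π·126/60 = 13.19 rad/s, so T = P/ω = 6740×10³ / 13.19 = 510800 N·m.
J = πd⁴/32 = π(0.349)⁴/32 = 1.456×10^-3 m⁴.
Shear stress varies linearly with radius: τ = T·r/J = 510800 × 0.0763 / 1.456×10^-3 = 2.676×10^7 Pa.

26.8 N/mm²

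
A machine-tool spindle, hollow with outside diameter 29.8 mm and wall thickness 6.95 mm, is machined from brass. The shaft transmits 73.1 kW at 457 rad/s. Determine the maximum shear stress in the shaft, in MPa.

ω = 457 rad/s, so T = P/ω = 73.1×10³ / 457.0 = 160.0 N·m.
J = π(d_o⁴ − d_i⁴)/32 = π(0.0298⁴ − 0.0159⁴)/32 = 7.115×10^-8 m⁴.
τ_max = T·r/J = 160.0 × 0.0149 / 7.115×10^-8 = 3.350×10^7 Pa.

33.5 MPa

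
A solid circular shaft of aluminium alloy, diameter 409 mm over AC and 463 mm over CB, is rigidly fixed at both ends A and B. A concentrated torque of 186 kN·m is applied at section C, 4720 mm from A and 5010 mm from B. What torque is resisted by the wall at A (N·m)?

73000 N·m

Compatibility: T_A·a/J_AC = T_B·b/J_CB with T_A + T_B = T₀.
J_AC = 2.75×10^-3 m⁴, J_CB = 4.51×10^-3 m⁴, so T_A = T₀·(J_AC/a)/((J_AC/a)+(J_CB/b)) = 73020 N·m, T_B = 113000 N·m.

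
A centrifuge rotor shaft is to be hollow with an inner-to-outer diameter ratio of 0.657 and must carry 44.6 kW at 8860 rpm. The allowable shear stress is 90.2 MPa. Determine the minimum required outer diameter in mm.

ω = 2π·8860/60 = 927.8 rad/s, so T = P/ω = 44.6×10³ / 927.8 = 48.07 N·m.
For a hollow shaft with d_i/d_o = 0.657: τ_max = 16T/(π d_o³ (1−k⁴)), so d_o = [16T/(π τ_allow (1−k⁴))]^(1/3) = [16·48.07/(π·9.02×10^7·0.8137)]^(1/3) = 0.01494 m.

14.9 mm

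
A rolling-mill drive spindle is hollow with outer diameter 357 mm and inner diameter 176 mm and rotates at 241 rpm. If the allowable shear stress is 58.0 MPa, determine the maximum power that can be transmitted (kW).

12300 kW

J = π(d_o⁴ − d_i⁴)/32 = π(0.357⁴ − 0.176⁴)/32 = 1.500×10^-3 m⁴.
T_max = τ_allow·J/r = 5.80×10^7 × 1.500×10^-3 / 0.178 = 487600 N·m.
ω = 2π·241/60 = 25.24 rad/s, so P_max = T_max·ω = 1.230×10^7 W.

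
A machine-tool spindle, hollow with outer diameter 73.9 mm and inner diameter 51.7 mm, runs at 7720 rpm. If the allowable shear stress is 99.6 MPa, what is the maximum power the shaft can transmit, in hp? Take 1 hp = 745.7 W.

J = π(d_o⁴ − d_i⁴)/32 = π(0.0739⁴ − 0.0517⁴)/32 = 2.227×10^-6 m⁴.
T_max = τ_allow·J/r = 9.96×10^7 × 2.227×10^-6 / 0.0370 = 6002 N·m.
ω = 2π·7720/60 = 808.4 rad/s, so P_max = T_max·ω = 4.852×10^6 W.

6510 hp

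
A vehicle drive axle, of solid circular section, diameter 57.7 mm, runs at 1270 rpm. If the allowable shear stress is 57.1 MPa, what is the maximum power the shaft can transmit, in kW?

286 kW

J = πd⁴/32 = π(0.0577)⁴/32 = 1.088×10^-6 m⁴.
T_max = τ_allow·J/r = 5.71×10^7 × 1.088×10^-6 / 0.0289 = 2154 N·m.
ω = 2π·1270/60 = 133.0 rad/s, so P_max = T_max·ω = 2.864×10^5 W.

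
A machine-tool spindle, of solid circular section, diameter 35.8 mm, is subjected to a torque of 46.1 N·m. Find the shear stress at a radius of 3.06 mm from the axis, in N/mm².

J = πd⁴/32 = π(0.0358)⁴/32 = 1.613×10^-7 m⁴.
Shear stress varies linearly with radius: τ = T·r/J = 46.10 × 0.00306 / 1.613×10^-7 = 8.748×10^5 Pa.

0.875 N/mm²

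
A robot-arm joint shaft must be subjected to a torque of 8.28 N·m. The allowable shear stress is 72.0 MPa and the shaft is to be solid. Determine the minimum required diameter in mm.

8.37 mm

For a solid shaft τ_max = 16T/(πd³), so d = (16T/(π τ_allow))^(1/3) = (16·8.280/(π·7.20×10^7))^(1/3) = 0.008367 m.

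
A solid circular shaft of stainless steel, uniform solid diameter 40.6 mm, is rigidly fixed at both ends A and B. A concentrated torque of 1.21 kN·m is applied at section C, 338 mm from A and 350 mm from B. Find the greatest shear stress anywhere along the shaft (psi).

6790 psi

With uniform GJ and both ends fixed, compatibility θ_AC = θ_CB gives T_A·a = T_B·b, together with T_A + T_B = T₀.
T_A = T₀·b/(a+b) = 1210·350/688.0 = 615.6 N·m; T_B = 594.4 N·m.
τ in each portion: τ_AC = 4.68×10^7 Pa, τ_CB = 4.52×10^7 Pa; maximum is in AC.
τ_max = T_AC·r/J = 615.6·0.0203/2.67×10^-7 = 4.684×10^7 Pa.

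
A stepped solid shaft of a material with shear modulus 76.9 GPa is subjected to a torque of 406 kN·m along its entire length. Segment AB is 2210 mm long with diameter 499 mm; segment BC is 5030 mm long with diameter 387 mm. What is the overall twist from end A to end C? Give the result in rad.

0.0140 rad

J_AB = π(0.499)⁴/32 = 6.09×10^-3 m⁴; J_BC = π(0.387)⁴/32 = 2.20×10^-3 m⁴.
θ = (T/G)·Σ L_i/J_i = (406000/76.9×10⁹)·(2.21/6.09×10^-3 + 5.03/2.20×10^-3) = 0.01398 rad.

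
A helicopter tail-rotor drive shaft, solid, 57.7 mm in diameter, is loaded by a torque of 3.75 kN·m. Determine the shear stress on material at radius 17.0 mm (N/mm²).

58.6 N/mm²

J = πd⁴/32 = π(0.0577)⁴/32 = 1.088×10^-6 m⁴.
Shear stress varies linearly with radius: τ = T·r/J = 3750 × 0.0170 / 1.088×10^-6 = 5.858×10^7 Pa.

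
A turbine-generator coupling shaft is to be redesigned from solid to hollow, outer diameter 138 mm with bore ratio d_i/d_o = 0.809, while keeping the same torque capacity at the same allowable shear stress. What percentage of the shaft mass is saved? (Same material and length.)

49.8 %

Equal τ_max and T ⇒ the solid shaft needs d_s³ = d_o³(1−k⁴), so d_s = 138·(1−0.809⁴)^(1/3) = 114.5 mm.
Area ratio A_h/A_s = d_o²(1−k²)/d_s² = (1−k²)/(1−k⁴)^(2/3) = 0.5016.
Mass saving = 1 − 0.5016 = 49.8 %.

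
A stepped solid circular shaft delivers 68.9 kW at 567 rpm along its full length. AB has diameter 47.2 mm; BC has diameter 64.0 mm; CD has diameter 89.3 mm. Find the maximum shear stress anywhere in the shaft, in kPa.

56200 kPa

ω = 2π·567/60 = 59.38 rad/s, so T = P/ω = 68.9×10³ / 59.38 = 1160 N·m.
Under the same torque, τ_max = 16T/(πd³) is largest where d is smallest — segment AB (d = 47.2 mm).
τ_max = 16·1160/(π·(0.0472)³) = 5.620×10^7 Pa.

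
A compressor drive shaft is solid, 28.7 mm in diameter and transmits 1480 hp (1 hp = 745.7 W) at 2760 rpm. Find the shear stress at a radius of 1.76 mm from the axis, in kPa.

101000 kPa

ω = 2π·2760/60 = 289.0 rad/s, so T = P/ω = 1480×745.7 / 289.0 = 3818 N·m.
J = πd⁴/32 = π(0.0287)⁴/32 = 6.661×10^-8 m⁴.
Shear stress varies linearly with radius: τ = T·r/J = 3818 × 0.00176 / 6.661×10^-8 = 1.009×10^8 Pa.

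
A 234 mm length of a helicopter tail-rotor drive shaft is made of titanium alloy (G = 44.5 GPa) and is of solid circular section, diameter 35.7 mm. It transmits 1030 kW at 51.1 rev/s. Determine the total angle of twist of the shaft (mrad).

106 mrad

ω = 2π·51.1 = 321.1 rad/s, so T = P/ω = 1030×10³ / 321.1 = 3208 N·m.
J = πd⁴/32 = π(0.0357)⁴/32 = 1.595×10^-7 m⁴.
θ = T·L/(G·J) = 3208 × 0.234 / (44.5×10⁹ × 1.595×10^-7) = 0.1058 rad.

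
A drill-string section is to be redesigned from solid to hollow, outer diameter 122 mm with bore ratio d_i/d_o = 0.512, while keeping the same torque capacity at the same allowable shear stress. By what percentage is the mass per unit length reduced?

22.6 %

Equal τ_max and T ⇒ the solid shaft needs d_s³ = d_o³(1−k⁴), so d_s = 122·(1−0.512⁴)^(1/3) = 119.1 mm.
Area ratio A_h/A_s = d_o²(1−k²)/d_s² = (1−k²)/(1−k⁴)^(2/3) = 0.7737.
Mass saving = 1 − 0.7737 = 22.6 %.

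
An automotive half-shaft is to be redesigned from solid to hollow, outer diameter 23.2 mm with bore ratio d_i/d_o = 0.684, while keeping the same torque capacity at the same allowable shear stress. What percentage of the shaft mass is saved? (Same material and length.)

Equal τ_max and T ⇒ the solid shaft needs d_s³ = d_o³(1−k⁴), so d_s = 23.2·(1−0.684⁴)^(1/3) = 21.37 mm.
Area ratio A_h/A_s = d_o²(1−k²)/d_s² = (1−k²)/(1−k⁴)^(2/3) = 0.6274.
Mass saving = 1 − 0.6274 = 37.3 %.

37.3 %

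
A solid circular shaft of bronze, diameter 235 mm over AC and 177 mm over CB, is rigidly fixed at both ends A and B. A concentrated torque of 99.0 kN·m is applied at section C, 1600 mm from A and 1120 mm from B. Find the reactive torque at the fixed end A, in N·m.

67800 N·m

Compatibility: T_A·a/J_AC = T_B·b/J_CB with T_A + T_B = T₀.
J_AC = 2.99×10^-4 m⁴, J_CB = 9.64×10^-5 m⁴, so T_A = T₀·(J_AC/a)/((J_AC/a)+(J_CB/b)) = 67820 N·m, T_B = 31180 N·m.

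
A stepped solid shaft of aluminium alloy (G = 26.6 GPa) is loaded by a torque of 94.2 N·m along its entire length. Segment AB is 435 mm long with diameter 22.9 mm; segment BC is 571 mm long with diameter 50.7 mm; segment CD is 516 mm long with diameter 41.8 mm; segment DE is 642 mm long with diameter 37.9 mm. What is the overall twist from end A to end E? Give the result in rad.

J_AB = π(0.0229)⁴/32 = 2.70×10^-8 m⁴; J_BC = π(0.0507)⁴/32 = 6.49×10^-7 m⁴; J_CD = π(0.0418)⁴/32 = 3.00×10^-7 m⁴; J_DE = π(0.0379)⁴/32 = 2.03×10^-7 m⁴.
θ = (T/G)·Σ L_i/J_i = (94.20/26.6×10⁹)·(0.435/2.70×10^-8 + 0.571/6.49×10^-7 + 0.516/3.00×10^-7 + 0.642/2.03×10^-7) = 0.07750 rad.

0.0775 rad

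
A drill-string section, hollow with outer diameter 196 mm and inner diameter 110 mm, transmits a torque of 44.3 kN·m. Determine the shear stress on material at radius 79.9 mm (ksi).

3.93 ksi

J = π(d_o⁴ − d_i⁴)/32 = π(0.196⁴ − 0.110⁴)/32 = 1.305×10^-4 m⁴.
Shear stress varies linearly with radius: τ = T·r/J = 44300 × 0.0799 / 1.305×10^-4 = 2.712×10^7 Pa.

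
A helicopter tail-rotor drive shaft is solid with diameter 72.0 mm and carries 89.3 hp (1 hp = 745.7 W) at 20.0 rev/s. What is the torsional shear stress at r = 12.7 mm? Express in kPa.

2550 kPa

ω = 2π·20.0 = 125.7 rad/s, so T = P/ω = 89.3×745.7 / 125.7 = 529.9 N·m.
J = πd⁴/32 = π(0.0720)⁴/32 = 2.638×10^-6 m⁴.
Shear stress varies linearly with radius: τ = T·r/J = 529.9 × 0.0127 / 2.638×10^-6 = 2.551×10^6 Pa.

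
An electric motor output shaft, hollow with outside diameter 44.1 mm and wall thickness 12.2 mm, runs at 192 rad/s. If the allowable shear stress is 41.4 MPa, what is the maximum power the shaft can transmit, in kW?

J = π(d_o⁴ − d_i⁴)/32 = π(0.0441⁴ − 0.0197⁴)/32 = 3.565×10^-7 m⁴.
T_max = τ_allow·J/r = 4.14×10^7 × 3.565×10^-7 / 0.0221 = 669.4 N·m.
ω = 192 rad/s, so P_max = T_max·ω = 1.285×10^5 W.

129 kW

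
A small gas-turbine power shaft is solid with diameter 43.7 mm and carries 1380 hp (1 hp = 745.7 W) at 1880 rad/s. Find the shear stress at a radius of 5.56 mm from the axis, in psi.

ω = 1880 rad/s, so T = P/ω = 1380×745.7 / 1880 = 547.4 N·m.
J = πd⁴/32 = π(0.0437)⁴/32 = 3.580×10^-7 m⁴.
Shear stress varies linearly with radius: τ = T·r/J = 547.4 × 0.00556 / 3.580×10^-7 = 8.500×10^6 Pa.

1230 psi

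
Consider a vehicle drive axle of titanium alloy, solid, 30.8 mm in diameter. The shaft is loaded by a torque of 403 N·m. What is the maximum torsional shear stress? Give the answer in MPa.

70.2 MPa

J = πd⁴/32 = π(0.0308)⁴/32 = 8.835×10^-8 m⁴.
τ_max = T·r/J = 403.0 × 0.0154 / 8.835×10^-8 = 7.025×10^7 Pa.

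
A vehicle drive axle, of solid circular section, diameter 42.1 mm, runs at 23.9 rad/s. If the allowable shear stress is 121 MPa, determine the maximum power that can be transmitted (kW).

42.4 kW

J = πd⁴/32 = π(0.0421)⁴/32 = 3.084×10^-7 m⁴.
T_max = τ_allow·J/r = 1.21×10^8 × 3.084×10^-7 / 0.0210 = 1773 N·m.
ω = 23.9 rad/s, so P_max = T_max·ω = 4.237×10^4 W.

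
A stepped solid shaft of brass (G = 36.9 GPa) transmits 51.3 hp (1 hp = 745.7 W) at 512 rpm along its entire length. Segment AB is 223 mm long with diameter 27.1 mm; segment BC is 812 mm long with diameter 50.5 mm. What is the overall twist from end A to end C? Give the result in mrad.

ω = 2π·512/60 = 53.62 rad/s, so T = P/ω = 51.3×745.7 / 53.62 = 713.5 N·m.
J_AB = π(0.0271)⁴/32 = 5.30×10^-8 m⁴; J_BC = π(0.0505)⁴/32 = 6.39×10^-7 m⁴.
θ = (T/G)·Σ L_i/J_i = (713.5/36.9×10⁹)·(0.223/5.30×10^-8 + 0.812/6.39×10^-7) = 0.1060 rad.

106 mrad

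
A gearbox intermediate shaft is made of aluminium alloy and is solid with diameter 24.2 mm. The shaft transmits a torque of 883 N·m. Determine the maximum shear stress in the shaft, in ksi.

46.0 ksi

J = πd⁴/32 = π(0.0242)⁴/32 = 3.367×10^-8 m⁴.
τ_max = T·r/J = 883.0 × 0.0121 / 3.367×10^-8 = 3.173×10^8 Pa.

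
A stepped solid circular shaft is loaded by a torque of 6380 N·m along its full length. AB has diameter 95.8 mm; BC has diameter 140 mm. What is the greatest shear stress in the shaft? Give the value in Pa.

3.70e7 Pa

Under the same torque, τ_max = 16T/(πd³) is largest where d is smallest — segment AB (d = 95.8 mm).
τ_max = 16·6380/(π·(0.0958)³) = 3.696×10^7 Pa.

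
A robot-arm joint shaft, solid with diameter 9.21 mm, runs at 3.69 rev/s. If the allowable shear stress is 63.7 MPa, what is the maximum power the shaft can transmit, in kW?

0.227 kW

J = πd⁴/32 = π(0.00921)⁴/32 = 7.064×10^-10 m⁴.
T_max = τ_allow·J/r = 6.37×10^7 × 7.064×10^-10 / 0.00461 = 9.771 N·m.
ω = 2π·3.69 = 23.18 rad/s, so P_max = T_max·ω = 226.5 W.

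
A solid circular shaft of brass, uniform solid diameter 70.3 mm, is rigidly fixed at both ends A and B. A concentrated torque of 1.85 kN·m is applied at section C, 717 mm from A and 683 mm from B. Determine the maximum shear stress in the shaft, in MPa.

13.9 MPa

With uniform GJ and both ends fixed, compatibility θ_AC = θ_CB gives T_A·a = T_B·b, together with T_A + T_B = T₀.
T_A = T₀·b/(a+b) = 1850·683/1400 = 902.5 N·m; T_B = 947.5 N·m.
τ in each portion: τ_AC = 1.32×10^7 Pa, τ_CB = 1.39×10^7 Pa; maximum is in CB.
τ_max = T_CB·r/J = 947.5·0.0352/2.40×10^-6 = 1.389×10^7 Pa.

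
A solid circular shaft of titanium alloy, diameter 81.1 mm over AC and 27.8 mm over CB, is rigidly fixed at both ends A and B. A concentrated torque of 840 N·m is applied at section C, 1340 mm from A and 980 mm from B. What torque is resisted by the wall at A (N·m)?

Compatibility: T_A·a/J_AC = T_B·b/J_CB with T_A + T_B = T₀.
J_AC = 4.25×10^-6 m⁴, J_CB = 5.86×10^-8 m⁴, so T_A = T₀·(J_AC/a)/((J_AC/a)+(J_CB/b)) = 824.4 N·m, T_B = 15.56 N·m.

824 N·m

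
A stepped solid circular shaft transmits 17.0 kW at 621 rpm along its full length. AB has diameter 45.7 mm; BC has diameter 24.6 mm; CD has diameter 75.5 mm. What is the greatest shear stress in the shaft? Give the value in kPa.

89400 kPa

ω = 2π·621/60 = 65.03 rad/s, so T = P/ω = 17.0×10³ / 65.03 = 261.4 N·m.
Under the same torque, τ_max = 16T/(πd³) is largest where d is smallest — segment BC (d = 24.6 mm).
τ_max = 16·261.4/(π·(0.0246)³) = 8.943×10^7 Pa.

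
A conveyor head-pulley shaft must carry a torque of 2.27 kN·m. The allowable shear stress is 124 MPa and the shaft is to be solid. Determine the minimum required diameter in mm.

For a solid shaft τ_max = 16T/(πd³), so d = (16T/(π τ_allow))^(1/3) = (16·2270/(π·1.24×10^8))^(1/3) = 0.04534 m.

45.3 mm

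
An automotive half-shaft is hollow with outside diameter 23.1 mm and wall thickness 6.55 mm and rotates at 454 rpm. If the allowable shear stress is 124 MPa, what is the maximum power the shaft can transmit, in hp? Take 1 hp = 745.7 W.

18.5 hp

J = π(d_o⁴ − d_i⁴)/32 = π(0.0231⁴ − 0.0100⁴)/32 = 2.697×10^-8 m⁴.
T_max = τ_allow·J/r = 1.24×10^8 × 2.697×10^-8 / 0.0116 = 289.6 N·m.
ω = 2π·454/60 = 47.54 rad/s, so P_max = T_max·ω = 1.377×10^4 W.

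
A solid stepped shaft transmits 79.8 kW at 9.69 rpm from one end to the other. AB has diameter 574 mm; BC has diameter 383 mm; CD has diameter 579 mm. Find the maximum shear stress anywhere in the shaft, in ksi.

ω = 2π·9.69/60 = 1.015 rad/s, so T = P/ω = 79.8×10³ / 1.015 = 78640 N·m.
Under the same torque, τ_max = 16T/(πd³) is largest where d is smallest — segment BC (d = 383 mm).
τ_max = 16·78640/(π·(0.383)³) = 7.129×10^6 Pa.

1.03 ksi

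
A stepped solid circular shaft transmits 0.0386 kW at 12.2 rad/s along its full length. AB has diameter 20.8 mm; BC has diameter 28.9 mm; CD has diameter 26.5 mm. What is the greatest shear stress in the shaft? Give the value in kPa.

1790 kPa

ω = 12.2 rad/s, so T = P/ω = 0.0386×10³ / 12.20 = 3.164 N·m.
Under the same torque, τ_max = 16T/(πd³) is largest where d is smallest — segment AB (d = 20.8 mm).
τ_max = 16·3.164/(π·(0.0208)³) = 1.791×10^6 Pa.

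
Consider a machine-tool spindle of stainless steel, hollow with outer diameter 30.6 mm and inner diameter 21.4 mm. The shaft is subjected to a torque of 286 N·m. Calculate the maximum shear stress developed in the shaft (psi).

9690 psi

J = π(d_o⁴ − d_i⁴)/32 = π(0.0306⁴ − 0.0214⁴)/32 = 6.549×10^-8 m⁴.
τ_max = T·r/J = 286.0 × 0.0153 / 6.549×10^-8 = 6.682×10^7 Pa.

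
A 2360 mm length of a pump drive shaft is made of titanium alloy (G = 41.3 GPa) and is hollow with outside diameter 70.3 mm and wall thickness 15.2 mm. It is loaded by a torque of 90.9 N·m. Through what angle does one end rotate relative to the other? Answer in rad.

0.00242 rad

J = π(d_o⁴ − d_i⁴)/32 = π(0.0703⁴ − 0.0399⁴)/32 = 2.149×10^-6 m⁴.
θ = T·L/(G·J) = 90.90 × 2.36 / (41.3×10⁹ × 2.149×10^-6) = 2.417×10^-3 rad.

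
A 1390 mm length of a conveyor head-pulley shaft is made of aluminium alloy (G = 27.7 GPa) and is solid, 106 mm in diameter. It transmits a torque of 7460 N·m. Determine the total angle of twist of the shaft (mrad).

30.2 mrad

J = πd⁴/32 = π(0.106)⁴/32 = 1.239×10^-5 m⁴.
θ = T·L/(G·J) = 7460 × 1.39 / (27.7×10⁹ × 1.239×10^-5) = 0.03020 rad.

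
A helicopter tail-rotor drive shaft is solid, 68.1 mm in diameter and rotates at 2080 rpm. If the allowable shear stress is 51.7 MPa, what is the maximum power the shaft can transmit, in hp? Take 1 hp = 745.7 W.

936 hp

J = πd⁴/32 = π(0.0681)⁴/32 = 2.111×10^-6 m⁴.
T_max = τ_allow·J/r = 5.17×10^7 × 2.111×10^-6 / 0.0340 = 3206 N·m.
ω = 2π·2080/60 = 217.8 rad/s, so P_max = T_max·ω = 6.983×10^5 W.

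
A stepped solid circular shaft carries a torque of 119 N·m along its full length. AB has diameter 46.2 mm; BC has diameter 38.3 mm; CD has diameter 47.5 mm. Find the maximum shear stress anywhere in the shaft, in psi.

Under the same torque, τ_max = 16T/(πd³) is largest where d is smallest — segment BC (d = 38.3 mm).
τ_max = 16·119.0/(π·(0.0383)³) = 1.079×10^7 Pa.

1560 psi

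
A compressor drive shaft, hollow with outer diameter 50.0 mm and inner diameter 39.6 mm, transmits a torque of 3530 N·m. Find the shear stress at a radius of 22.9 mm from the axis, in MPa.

J = π(d_o⁴ − d_i⁴)/32 = π(0.0500⁴ − 0.0396⁴)/32 = 3.722×10^-7 m⁴.
Shear stress varies linearly with radius: τ = T·r/J = 3530 × 0.0229 / 3.722×10^-7 = 2.172×10^8 Pa.

217 MPa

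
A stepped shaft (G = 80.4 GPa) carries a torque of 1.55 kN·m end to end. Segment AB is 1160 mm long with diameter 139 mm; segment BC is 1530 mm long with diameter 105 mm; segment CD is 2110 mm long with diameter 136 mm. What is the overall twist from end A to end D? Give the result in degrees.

0.246°

J_AB = π(0.139)⁴/32 = 3.66×10^-5 m⁴; J_BC = π(0.105)⁴/32 = 1.19×10^-5 m⁴; J_CD = π(0.136)⁴/32 = 3.36×10^-5 m⁴.
θ = (T/G)·Σ L_i/J_i = (1550/80.4×10⁹)·(1.16/3.66×10^-5 + 1.53/1.19×10^-5 + 2.11/3.36×10^-5) = 4.293×10^-3 rad.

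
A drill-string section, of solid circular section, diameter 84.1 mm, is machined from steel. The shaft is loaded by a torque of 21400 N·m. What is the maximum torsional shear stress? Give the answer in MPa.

183 MPa

J = πd⁴/32 = π(0.0841)⁴/32 = 4.911×10^-6 m⁴.
τ_max = T·r/J = 21400 × 0.0420 / 4.911×10^-6 = 1.832×10^8 Pa.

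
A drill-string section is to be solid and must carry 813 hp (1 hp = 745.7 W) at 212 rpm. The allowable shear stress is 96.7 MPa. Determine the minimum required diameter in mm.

113 mm

ω = 2π·212/60 = 22.20 rad/s, so T = P/ω = 813×745.7 / 22.20 = 27310 N·m.
For a solid shaft τ_max = 16T/(πd³), so d = (16T/(π τ_allow))^(1/3) = (16·27310/(π·9.67×10^7))^(1/3) = 0.1129 m.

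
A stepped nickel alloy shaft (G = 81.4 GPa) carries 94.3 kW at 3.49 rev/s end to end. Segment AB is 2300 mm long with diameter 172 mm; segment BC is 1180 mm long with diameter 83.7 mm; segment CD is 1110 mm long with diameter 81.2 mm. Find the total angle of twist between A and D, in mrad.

ω = 2π·3.49 = 21.93 rad/s, so T = P/ω = 94.3×10³ / 21.93 = 4300 N·m.
J_AB = π(0.172)⁴/32 = 8.59×10^-5 m⁴; J_BC = π(0.0837)⁴/32 = 4.82×10^-6 m⁴; J_CD = π(0.0812)⁴/32 = 4.27×10^-6 m⁴.
θ = (T/G)·Σ L_i/J_i = (4300/81.4×10⁹)·(2.30/8.59×10^-5 + 1.18/4.82×10^-6 + 1.11/4.27×10^-6) = 0.02809 rad.

28.1 mrad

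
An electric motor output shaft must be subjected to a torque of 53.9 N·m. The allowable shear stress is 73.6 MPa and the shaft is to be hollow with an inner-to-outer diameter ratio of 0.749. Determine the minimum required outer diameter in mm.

For a hollow shaft with d_i/d_o = 0.749: τ_max = 16T/(π d_o³ (1−k⁴)), so d_o = [16T/(π τ_allow (1−k⁴))]^(1/3) = [16·53.90/(π·7.36×10^7·0.6853)]^(1/3) = 0.01759 m.

17.6 mm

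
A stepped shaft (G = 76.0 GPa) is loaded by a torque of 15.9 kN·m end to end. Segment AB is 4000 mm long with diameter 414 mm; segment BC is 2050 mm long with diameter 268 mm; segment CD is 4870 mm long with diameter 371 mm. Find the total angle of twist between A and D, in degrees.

0.0965°

J_AB = π(0.414)⁴/32 = 2.88×10^-3 m⁴; J_BC = π(0.268)⁴/32 = 5.06×10^-4 m⁴; J_CD = π(0.371)⁴/32 = 1.86×10^-3 m⁴.
θ = (T/G)·Σ L_i/J_i = (15900/76.0×10⁹)·(4.00/2.88×10^-3 + 2.05/5.06×10^-4 + 4.87/1.86×10^-3) = 1.685×10^-3 rad.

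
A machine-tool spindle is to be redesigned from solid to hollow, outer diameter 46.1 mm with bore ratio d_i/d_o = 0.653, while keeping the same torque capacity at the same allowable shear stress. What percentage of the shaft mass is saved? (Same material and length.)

Equal τ_max and T ⇒ the solid shaft needs d_s³ = d_o³(1−k⁴), so d_s = 46.1·(1−0.653⁴)^(1/3) = 43.12 mm.
Area ratio A_h/A_s = d_o²(1−k²)/d_s² = (1−k²)/(1−k⁴)^(2/3) = 0.6557.
Mass saving = 1 − 0.6557 = 34.4 %.

34.4 %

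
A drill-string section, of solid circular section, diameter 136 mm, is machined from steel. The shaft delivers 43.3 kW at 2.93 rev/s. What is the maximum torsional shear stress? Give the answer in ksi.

ω = 2π·2.93 = 18.41 rad/s, so T = P/ω = 43.3×10³ / 18.41 = 2352 N·m.
J = πd⁴/32 = π(0.136)⁴/32 = 3.359×10^-5 m⁴.
τ_max = T·r/J = 2352 × 0.0680 / 3.359×10^-5 = 4.762×10^6 Pa.

0.691 ksi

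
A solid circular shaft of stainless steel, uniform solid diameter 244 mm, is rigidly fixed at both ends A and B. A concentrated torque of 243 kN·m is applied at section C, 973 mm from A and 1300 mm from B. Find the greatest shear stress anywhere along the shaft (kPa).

With uniform GJ and both ends fixed, compatibility θ_AC = θ_CB gives T_A·a = T_B·b, together with T_A + T_B = T₀.
T_A = T₀·b/(a+b) = 243000·1300/2273 = 139000 N·m; T_B = 104000 N·m.
τ in each portion: τ_AC = 4.87×10^7 Pa, τ_CB = 3.65×10^7 Pa; maximum is in AC.
τ_max = T_AC·r/J = 139000·0.122/3.48×10^-4 = 4.872×10^7 Pa.

48700 kPa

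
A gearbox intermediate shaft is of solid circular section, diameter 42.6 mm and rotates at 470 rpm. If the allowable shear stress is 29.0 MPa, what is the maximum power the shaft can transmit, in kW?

J = πd⁴/32 = π(0.0426)⁴/32 = 3.233×10^-7 m⁴.
T_max = τ_allow·J/r = 2.90×10^7 × 3.233×10^-7 / 0.0213 = 440.2 N·m.
ω = 2π·470/60 = 49.22 rad/s, so P_max = T_max·ω = 2.167×10^4 W.

21.7 kW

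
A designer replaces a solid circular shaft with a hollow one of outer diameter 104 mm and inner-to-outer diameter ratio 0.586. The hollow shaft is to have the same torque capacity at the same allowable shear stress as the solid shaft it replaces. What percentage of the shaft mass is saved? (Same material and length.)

Equal τ_max and T ⇒ the solid shaft needs d_s³ = d_o³(1−k⁴), so d_s = 104·(1−0.586⁴)^(1/3) = 99.74 mm.
Area ratio A_h/A_s = d_o²(1−k²)/d_s² = (1−k²)/(1−k⁴)^(2/3) = 0.7139.
Mass saving = 1 − 0.7139 = 28.6 %.

28.6 %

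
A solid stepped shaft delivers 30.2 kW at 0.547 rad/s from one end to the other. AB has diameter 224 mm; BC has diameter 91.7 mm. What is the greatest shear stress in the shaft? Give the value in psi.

ω = 0.547 rad/s, so T = P/ω = 30.2×10³ / 0.5470 = 55210 N·m.
Under the same torque, τ_max = 16T/(πd³) is largest where d is smallest — segment BC (d = 91.7 mm).
τ_max = 16·55210/(π·(0.0917)³) = 3.647×10^8 Pa.

52900 psi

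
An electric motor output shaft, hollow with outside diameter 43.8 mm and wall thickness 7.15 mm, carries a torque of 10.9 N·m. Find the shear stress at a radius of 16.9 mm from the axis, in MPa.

J = π(d_o⁴ − d_i⁴)/32 = π(0.0438⁴ − 0.0295⁴)/32 = 2.870×10^-7 m⁴.
Shear stress varies linearly with radius: τ = T·r/J = 10.90 × 0.0169 / 2.870×10^-7 = 6.419×10^5 Pa.

0.642 MPa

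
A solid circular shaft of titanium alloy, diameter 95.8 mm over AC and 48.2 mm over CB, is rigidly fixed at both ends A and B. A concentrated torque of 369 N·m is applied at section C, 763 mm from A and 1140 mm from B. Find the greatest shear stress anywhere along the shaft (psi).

297 psi

Compatibility: T_A·a/J_AC = T_B·b/J_CB with T_A + T_B = T₀.
J_AC = 8.27×10^-6 m⁴, J_CB = 5.30×10^-7 m⁴, so T_A = T₀·(J_AC/a)/((J_AC/a)+(J_CB/b)) = 353.8 N·m, T_B = 15.18 N·m.
τ in each portion: τ_AC = 2.05×10^6 Pa, τ_CB = 6.90×10^5 Pa; maximum is in AC.
τ_max = T_AC·r/J = 353.8·0.0479/8.27×10^-6 = 2.050×10^6 Pa.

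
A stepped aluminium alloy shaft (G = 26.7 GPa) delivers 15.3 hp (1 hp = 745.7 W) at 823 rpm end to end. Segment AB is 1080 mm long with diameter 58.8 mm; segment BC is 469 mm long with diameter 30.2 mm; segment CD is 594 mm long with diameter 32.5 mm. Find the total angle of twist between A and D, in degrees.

3.43°

ω = 2π·823/60 = 86.18 rad/s, so T = P/ω = 15.3×745.7 / 86.18 = 132.4 N·m.
J_AB = π(0.0588)⁴/32 = 1.17×10^-6 m⁴; J_BC = π(0.0302)⁴/32 = 8.17×10^-8 m⁴; J_CD = π(0.0325)⁴/32 = 1.10×10^-7 m⁴.
θ = (T/G)·Σ L_i/J_i = (132.4/26.7×10⁹)·(1.08/1.17×10^-6 + 0.469/8.17×10^-8 + 0.594/1.10×10^-7) = 0.05993 rad.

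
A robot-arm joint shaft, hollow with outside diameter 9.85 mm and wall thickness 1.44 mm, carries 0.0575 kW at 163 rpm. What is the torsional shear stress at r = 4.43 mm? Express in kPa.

ω = 2π·163/60 = 17.07 rad/s, so T = P/ω = 0.0575×10³ / 17.07 = 3.369 N·m.
J = π(d_o⁴ − d_i⁴)/32 = π(0.00985⁴ − 0.00697⁴)/32 = 6.925×10^-10 m⁴.
Shear stress varies linearly with radius: τ = T·r/J = 3.369 × 0.00443 / 6.925×10^-10 = 2.155×10^7 Pa.

21600 kPa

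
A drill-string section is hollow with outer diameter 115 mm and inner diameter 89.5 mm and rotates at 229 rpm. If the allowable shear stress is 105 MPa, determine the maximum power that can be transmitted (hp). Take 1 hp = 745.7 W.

638 hp

J = π(d_o⁴ − d_i⁴)/32 = π(0.115⁴ − 0.0895⁴)/32 = 1.087×10^-5 m⁴.
T_max = τ_allow·J/r = 1.05×10^8 × 1.087×10^-5 / 0.0575 = 19850 N·m.
ω = 2π·229/60 = 23.98 rad/s, so P_max = T_max·ω = 4.761×10^5 W.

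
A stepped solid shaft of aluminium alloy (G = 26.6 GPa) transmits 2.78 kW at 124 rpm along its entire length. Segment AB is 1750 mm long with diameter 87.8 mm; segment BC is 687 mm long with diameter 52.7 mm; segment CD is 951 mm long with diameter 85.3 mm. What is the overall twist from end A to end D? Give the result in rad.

0.0112 rad

ω = 2π·124/60 = 12.99 rad/s, so T = P/ω = 2.78×10³ / 12.99 = 214.1 N·m.
J_AB = π(0.0878)⁴/32 = 5.83×10^-6 m⁴; J_BC = π(0.0527)⁴/32 = 7.57×10^-7 m⁴; J_CD = π(0.0853)⁴/32 = 5.20×10^-6 m⁴.
θ = (T/G)·Σ L_i/J_i = (214.1/26.6×10⁹)·(1.75/5.83×10^-6 + 0.687/7.57×10^-7 + 0.951/5.20×10^-6) = 0.01119 rad.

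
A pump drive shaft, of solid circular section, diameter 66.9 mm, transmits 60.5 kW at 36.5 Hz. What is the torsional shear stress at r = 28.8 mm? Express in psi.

ω = 2π·36.5 = 229.3 rad/s, so T = P/ω = 60.5×10³ / 229.3 = 263.8 N·m.
J = πd⁴/32 = π(0.0669)⁴/32 = 1.967×10^-6 m⁴.
Shear stress varies linearly with radius: τ = T·r/J = 263.8 × 0.0288 / 1.967×10^-6 = 3.863×10^6 Pa.

560 psi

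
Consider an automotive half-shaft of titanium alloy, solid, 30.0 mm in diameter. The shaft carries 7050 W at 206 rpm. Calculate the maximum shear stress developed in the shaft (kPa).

ω = 2π·206/60 = 21.57 rad/s, so T = P/ω = 7050 / 21.57 = 326.8 N·m.
J = πd⁴/32 = π(0.0300)⁴/32 = 7.952×10^-8 m⁴.
τ_max = T·r/J = 326.8 × 0.0150 / 7.952×10^-8 = 6.165×10^7 Pa.

61600 kPa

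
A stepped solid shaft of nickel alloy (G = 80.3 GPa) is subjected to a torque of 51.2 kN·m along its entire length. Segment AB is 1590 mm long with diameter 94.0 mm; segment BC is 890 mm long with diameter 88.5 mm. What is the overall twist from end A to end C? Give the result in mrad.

226 mrad

J_AB = π(0.0940)⁴/32 = 7.66×10^-6 m⁴; J_BC = π(0.0885)⁴/32 = 6.02×10^-6 m⁴.
θ = (T/G)·Σ L_i/J_i = (51200/80.3×10⁹)·(1.59/7.66×10^-6 + 0.890/6.02×10^-6) = 0.2265 rad.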